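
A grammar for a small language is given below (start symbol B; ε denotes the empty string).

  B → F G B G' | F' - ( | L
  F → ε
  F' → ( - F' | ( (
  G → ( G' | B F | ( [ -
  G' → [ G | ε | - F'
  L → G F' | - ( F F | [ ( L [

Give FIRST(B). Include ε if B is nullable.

{ (, -, [ }

From B → F G B G': F nullable, take FIRST(F) ∪ FIRST(G) = { (, -, [ }.
From B → F' - (: add FIRST(F') = { ( }.
From B → L: add FIRST(L) = { (, -, [ }.
Union: FIRST(B) = { (, -, [ }.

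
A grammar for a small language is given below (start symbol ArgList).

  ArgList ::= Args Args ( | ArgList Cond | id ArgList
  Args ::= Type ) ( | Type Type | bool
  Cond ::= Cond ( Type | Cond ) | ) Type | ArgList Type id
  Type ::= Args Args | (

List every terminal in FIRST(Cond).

{ (, ), bool, id }

From Cond ::= Cond ( Type: add FIRST(Cond) = { (, ), bool, id }.
From Cond ::= Cond ): add FIRST(Cond) = { (, ), bool, id }.
Cond ::= ) Type contributes {)}.
From Cond ::= ArgList Type id: add FIRST(ArgList) = { (, bool, id }.
Union: FIRST(Cond) = { (, ), bool, id }.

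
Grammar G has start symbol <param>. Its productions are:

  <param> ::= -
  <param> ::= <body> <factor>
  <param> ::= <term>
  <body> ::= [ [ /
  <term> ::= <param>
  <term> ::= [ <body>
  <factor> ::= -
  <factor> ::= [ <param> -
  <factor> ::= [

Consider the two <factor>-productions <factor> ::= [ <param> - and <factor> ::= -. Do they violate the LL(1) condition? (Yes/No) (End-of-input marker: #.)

No

FIRST([ <param> -) = { [ } and FIRST(-) = { - }.
The FIRST sets are disjoint and neither alternative is nullable — no conflict.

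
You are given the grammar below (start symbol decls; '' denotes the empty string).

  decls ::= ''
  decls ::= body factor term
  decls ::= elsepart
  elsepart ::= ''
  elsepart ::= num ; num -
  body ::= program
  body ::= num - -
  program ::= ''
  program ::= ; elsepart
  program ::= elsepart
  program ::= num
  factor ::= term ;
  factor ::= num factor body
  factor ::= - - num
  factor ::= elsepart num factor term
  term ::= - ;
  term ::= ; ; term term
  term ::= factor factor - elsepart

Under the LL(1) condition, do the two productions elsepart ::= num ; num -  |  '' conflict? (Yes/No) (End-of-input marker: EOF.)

FIRST(num ; num -) = { num } and FIRST('') = { '' }.
The second alternative is nullable and FOLLOW(elsepart) = { EOF, -, ;, num } shares num with FIRST of the first — conflict.

Yes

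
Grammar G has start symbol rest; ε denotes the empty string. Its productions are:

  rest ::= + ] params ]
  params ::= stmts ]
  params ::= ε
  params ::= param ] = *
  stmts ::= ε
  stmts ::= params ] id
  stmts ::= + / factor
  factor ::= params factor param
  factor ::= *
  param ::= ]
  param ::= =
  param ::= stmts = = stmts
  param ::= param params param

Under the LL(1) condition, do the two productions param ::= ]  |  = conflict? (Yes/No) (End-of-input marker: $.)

FIRST(]) = { ] } and FIRST(=) = { = }.
The FIRST sets are disjoint and neither alternative is nullable — no conflict.

No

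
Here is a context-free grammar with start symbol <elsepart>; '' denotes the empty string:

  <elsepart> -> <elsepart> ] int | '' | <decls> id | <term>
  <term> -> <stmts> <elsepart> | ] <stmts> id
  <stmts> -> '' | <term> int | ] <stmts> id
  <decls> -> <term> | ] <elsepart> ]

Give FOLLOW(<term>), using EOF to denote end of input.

{ EOF, ], id, int }

In <elsepart> -> <term>: <term> is at the end, add FOLLOW(<elsepart>) = { EOF, ], id, int }.
In <stmts> -> <term> int: add FIRST(int) = { int }.
In <decls> -> <term>: <term> is at the end, add FOLLOW(<decls>) = { id }.
Union: FOLLOW(<term>) = { EOF, ], id, int }.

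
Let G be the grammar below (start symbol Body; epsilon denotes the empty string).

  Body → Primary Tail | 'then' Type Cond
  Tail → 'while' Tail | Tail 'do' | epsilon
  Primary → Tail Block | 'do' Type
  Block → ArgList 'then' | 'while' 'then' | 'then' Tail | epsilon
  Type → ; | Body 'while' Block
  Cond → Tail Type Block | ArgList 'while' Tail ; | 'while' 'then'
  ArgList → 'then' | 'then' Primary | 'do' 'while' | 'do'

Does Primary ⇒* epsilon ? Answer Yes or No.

Primary → Tail Block and each of Tail, Block is nullable, so Primary ⇒* epsilon.

Yes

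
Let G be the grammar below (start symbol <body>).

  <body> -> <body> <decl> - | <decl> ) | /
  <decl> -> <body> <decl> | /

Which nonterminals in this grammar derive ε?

No nonterminal has an empty production or an RHS whose symbols are all nullable.

{ } (none)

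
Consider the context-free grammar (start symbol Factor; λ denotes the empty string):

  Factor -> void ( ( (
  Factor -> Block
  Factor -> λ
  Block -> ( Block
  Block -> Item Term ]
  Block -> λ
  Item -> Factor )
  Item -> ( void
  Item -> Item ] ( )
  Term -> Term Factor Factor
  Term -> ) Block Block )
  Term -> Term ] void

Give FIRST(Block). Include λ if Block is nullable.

Block -> ( Block contributes {(}.
From Block -> Item Term ]: add FIRST(Item) = { (, ), void }.
Block -> λ contributes λ.
Union: FIRST(Block) = { (, ), void, λ }.

{ (, ), void, λ }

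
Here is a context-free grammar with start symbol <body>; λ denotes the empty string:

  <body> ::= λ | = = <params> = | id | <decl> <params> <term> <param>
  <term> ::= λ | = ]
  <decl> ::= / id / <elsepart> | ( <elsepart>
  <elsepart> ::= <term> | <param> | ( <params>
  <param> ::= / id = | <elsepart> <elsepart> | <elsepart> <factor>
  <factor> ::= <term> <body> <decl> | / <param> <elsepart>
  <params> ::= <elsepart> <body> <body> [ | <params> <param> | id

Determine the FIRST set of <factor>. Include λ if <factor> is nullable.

{ (, /, =, id }

From <factor> ::= <term> <body> <decl>: <term>, <body> nullable, take FIRST(<term>) ∪ FIRST(<body>) ∪ FIRST(<decl>) = { (, /, =, id }.
<factor> ::= / <param> <elsepart> contributes {/}.
Union: FIRST(<factor>) = { (, /, =, id }.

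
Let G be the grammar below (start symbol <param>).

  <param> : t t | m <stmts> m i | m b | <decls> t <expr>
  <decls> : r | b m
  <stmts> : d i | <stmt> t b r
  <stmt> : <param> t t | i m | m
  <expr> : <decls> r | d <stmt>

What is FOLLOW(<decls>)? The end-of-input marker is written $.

In <param> : <decls> t <expr>: add FIRST(t <expr>) = { t }.
In <expr> : <decls> r: add FIRST(r) = { r }.
Union: FOLLOW(<decls>) = { r, t }.

{ r, t }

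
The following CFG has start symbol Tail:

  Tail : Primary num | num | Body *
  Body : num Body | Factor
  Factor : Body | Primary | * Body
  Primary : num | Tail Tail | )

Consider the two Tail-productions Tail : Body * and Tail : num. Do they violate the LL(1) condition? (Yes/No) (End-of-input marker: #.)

Yes

FIRST(Body *) = { ), *, num } and FIRST(num) = { num }.
Both contain num, so the two alternatives are not disjoint — LL(1) conflict.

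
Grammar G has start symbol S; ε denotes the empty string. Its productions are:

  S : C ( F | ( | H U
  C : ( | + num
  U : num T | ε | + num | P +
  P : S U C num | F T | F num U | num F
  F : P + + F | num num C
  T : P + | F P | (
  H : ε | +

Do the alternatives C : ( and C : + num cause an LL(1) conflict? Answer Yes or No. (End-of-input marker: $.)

No

FIRST(() = { ( } and FIRST(+ num) = { + }.
The FIRST sets are disjoint and neither alternative is nullable — no conflict.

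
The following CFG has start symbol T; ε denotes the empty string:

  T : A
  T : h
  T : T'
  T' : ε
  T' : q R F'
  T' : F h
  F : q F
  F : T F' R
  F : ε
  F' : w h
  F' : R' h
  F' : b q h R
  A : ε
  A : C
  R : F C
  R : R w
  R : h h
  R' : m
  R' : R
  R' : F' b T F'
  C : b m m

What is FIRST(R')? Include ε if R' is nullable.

R' : m contributes {m}.
From R' : R: add FIRST(R) = { b, h, m, q, w }.
From R' : F' b T F': add FIRST(F') = { b, h, m, q, w }.
Union: FIRST(R') = { b, h, m, q, w }.

{ b, h, m, q, w }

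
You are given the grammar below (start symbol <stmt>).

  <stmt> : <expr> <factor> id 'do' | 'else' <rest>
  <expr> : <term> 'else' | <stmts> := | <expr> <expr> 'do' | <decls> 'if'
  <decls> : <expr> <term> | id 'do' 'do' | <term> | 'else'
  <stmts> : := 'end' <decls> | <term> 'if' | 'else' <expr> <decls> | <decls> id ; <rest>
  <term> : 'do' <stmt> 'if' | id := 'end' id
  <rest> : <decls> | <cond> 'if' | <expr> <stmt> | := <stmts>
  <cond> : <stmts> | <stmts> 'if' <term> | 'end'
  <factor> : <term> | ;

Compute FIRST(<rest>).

From <rest> : <decls>: add FIRST(<decls>) = { 'do', 'else', :=, id }.
From <rest> : <cond> 'if': add FIRST(<cond>) = { 'do', 'else', 'end', :=, id }.
From <rest> : <expr> <stmt>: add FIRST(<expr>) = { 'do', 'else', :=, id }.
<rest> : := <stmts> contributes {:=}.
Union: FIRST(<rest>) = { 'do', 'else', 'end', :=, id }.

{ 'do', 'else', 'end', :=, id }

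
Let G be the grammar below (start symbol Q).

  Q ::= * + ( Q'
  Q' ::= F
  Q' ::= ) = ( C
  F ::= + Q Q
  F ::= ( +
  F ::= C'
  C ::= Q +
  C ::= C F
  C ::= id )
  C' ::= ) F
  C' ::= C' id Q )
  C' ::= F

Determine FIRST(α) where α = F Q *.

{ (, ), + }

Add FIRST(F) = { (, ), + }; F is not nullable, stop.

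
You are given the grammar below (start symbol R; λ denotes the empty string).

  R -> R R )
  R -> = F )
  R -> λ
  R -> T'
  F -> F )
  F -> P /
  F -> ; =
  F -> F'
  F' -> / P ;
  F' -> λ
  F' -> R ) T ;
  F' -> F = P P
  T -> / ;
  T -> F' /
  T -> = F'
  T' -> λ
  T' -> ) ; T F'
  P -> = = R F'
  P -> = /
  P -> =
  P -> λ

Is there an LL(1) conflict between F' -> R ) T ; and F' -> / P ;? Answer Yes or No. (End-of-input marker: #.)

FIRST(R ) T ;) = { ), = } and FIRST(/ P ;) = { / }.
The FIRST sets are disjoint and neither alternative is nullable — no conflict.

No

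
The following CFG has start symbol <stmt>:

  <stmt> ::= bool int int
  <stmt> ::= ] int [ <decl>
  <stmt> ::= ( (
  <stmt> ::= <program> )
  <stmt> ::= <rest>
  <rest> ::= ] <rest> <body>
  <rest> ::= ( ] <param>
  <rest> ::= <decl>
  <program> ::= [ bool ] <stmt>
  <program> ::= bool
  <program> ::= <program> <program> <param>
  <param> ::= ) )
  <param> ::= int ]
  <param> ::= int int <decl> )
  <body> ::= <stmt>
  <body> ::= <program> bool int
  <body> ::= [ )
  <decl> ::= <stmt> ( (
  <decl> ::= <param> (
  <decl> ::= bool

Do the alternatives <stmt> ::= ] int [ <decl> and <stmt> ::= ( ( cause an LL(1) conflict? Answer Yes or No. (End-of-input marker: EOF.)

No

FIRST(] int [ <decl>) = { ] } and FIRST(( () = { ( }.
The FIRST sets are disjoint and neither alternative is nullable — no conflict.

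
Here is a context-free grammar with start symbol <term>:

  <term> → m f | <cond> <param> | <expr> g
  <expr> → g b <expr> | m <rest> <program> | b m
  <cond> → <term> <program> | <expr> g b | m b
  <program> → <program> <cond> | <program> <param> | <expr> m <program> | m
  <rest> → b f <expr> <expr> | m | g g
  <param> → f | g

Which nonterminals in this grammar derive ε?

No nonterminal has an empty production or an RHS whose symbols are all nullable.

{ } (none)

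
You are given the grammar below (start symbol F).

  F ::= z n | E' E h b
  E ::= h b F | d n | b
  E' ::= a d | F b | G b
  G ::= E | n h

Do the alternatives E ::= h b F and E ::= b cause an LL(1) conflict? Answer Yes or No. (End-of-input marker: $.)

FIRST(h b F) = { h } and FIRST(b) = { b }.
The FIRST sets are disjoint and neither alternative is nullable — no conflict.

No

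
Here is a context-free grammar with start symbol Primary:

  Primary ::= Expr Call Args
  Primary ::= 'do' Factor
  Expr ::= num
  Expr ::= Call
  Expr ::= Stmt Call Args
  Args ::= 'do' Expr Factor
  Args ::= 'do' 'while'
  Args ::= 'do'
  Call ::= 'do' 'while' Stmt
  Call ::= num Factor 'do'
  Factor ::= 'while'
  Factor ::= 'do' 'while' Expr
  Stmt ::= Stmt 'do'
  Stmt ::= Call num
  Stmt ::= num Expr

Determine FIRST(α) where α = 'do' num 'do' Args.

'do' is a terminal; add {'do'} and stop.

{ 'do' }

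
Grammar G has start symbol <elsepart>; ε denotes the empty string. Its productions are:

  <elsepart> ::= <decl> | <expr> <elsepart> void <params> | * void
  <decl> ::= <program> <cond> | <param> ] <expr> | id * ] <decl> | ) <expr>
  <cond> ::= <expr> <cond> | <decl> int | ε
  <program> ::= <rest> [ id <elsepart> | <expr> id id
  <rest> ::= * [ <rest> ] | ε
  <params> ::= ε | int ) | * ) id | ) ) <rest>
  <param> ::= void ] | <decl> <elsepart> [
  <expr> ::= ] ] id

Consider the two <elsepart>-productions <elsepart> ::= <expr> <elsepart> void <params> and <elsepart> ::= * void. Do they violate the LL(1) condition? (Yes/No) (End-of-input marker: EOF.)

No

FIRST(<expr> <elsepart> void <params>) = { ] } and FIRST(* void) = { * }.
The FIRST sets are disjoint and neither alternative is nullable — no conflict.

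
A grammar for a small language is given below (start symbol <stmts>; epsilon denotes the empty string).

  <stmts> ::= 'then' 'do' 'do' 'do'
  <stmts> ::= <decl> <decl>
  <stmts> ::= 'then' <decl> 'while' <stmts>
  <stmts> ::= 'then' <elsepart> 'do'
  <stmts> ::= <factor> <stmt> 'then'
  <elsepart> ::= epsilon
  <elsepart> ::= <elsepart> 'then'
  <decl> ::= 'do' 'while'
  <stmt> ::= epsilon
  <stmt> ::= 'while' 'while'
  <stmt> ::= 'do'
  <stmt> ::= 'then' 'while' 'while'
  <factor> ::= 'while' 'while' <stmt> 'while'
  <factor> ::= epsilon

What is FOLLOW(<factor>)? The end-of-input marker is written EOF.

{ 'do', 'then', 'while' }

In <stmts> ::= <factor> <stmt> 'then': add FIRST(<stmt> 'then') = { 'do', 'then', 'while' }.
Union: FOLLOW(<factor>) = { 'do', 'then', 'while' }.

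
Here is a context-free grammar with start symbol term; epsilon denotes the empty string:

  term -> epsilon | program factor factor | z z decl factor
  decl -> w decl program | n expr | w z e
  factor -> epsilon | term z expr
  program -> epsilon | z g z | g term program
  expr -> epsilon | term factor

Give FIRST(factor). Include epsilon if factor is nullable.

{ g, z, epsilon }

factor -> epsilon contributes epsilon.
From factor -> term z expr: term nullable, take FIRST(term) ∪ {z} = { g, z }.
Union: FIRST(factor) = { g, z, epsilon }.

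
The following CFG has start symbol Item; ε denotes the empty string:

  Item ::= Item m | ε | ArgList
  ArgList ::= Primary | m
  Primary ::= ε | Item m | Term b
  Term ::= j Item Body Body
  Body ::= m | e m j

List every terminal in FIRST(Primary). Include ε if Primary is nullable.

Primary ::= ε contributes ε.
From Primary ::= Item m: Item nullable, take FIRST(Item) ∪ {m} = { j, m }.
From Primary ::= Term b: add FIRST(Term) = { j }.
Union: FIRST(Primary) = { j, m, ε }.

{ j, m, ε }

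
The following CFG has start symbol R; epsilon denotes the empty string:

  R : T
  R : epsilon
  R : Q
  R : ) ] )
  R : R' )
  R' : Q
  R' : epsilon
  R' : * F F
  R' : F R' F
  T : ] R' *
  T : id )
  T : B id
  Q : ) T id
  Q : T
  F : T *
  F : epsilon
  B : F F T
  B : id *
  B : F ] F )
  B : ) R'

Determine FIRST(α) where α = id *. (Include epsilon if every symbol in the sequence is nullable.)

id is a terminal; add {id} and stop.

{ id }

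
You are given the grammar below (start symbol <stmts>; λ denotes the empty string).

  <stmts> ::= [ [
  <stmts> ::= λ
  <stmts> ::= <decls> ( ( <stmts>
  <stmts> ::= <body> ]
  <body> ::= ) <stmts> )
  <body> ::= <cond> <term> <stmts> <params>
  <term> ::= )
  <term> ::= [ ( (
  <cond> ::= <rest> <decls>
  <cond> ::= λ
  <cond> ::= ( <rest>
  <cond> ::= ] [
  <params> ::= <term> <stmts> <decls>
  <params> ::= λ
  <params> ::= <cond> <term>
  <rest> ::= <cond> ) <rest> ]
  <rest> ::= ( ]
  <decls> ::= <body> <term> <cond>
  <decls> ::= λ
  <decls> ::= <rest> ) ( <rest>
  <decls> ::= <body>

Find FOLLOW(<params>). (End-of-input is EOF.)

{ (, ), [, ] }

In <body> ::= <cond> <term> <stmts> <params>: <params> is at the end, add FOLLOW(<body>) = { (, ), [, ] }.
Union: FOLLOW(<params>) = { (, ), [, ] }.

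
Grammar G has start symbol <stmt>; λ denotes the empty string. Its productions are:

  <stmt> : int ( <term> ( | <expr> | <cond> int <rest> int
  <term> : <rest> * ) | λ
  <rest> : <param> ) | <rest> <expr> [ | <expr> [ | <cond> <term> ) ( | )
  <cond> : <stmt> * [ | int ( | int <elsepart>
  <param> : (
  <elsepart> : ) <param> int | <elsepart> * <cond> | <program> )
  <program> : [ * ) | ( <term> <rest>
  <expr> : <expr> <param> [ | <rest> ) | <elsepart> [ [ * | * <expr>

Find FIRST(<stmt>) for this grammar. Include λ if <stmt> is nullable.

{ (, ), *, [, int }

<stmt> : int ( <term> ( contributes {int}.
From <stmt> : <expr>: add FIRST(<expr>) = { (, ), *, [, int }.
From <stmt> : <cond> int <rest> int: add FIRST(<cond>) = { (, ), *, [, int }.
Union: FIRST(<stmt>) = { (, ), *, [, int }.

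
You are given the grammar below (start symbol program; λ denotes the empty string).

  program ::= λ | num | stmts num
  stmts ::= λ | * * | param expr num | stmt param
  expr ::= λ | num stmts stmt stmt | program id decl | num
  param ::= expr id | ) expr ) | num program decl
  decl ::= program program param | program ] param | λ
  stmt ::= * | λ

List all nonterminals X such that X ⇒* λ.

Directly nullable (have an λ-production): program, stmts, expr, decl, stmt.
No other nonterminal has a production whose RHS symbols are all nullable.

{ decl, expr, program, stmt, stmts }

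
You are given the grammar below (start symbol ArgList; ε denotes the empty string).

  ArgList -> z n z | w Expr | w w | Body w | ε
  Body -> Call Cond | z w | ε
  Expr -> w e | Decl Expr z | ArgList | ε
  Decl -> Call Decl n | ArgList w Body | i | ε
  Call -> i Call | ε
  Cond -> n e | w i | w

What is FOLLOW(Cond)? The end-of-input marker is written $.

{ i, n, w, z }

In Body -> Call Cond: Cond is at the end, add FOLLOW(Body) = { i, n, w, z }.
Union: FOLLOW(Cond) = { i, n, w, z }.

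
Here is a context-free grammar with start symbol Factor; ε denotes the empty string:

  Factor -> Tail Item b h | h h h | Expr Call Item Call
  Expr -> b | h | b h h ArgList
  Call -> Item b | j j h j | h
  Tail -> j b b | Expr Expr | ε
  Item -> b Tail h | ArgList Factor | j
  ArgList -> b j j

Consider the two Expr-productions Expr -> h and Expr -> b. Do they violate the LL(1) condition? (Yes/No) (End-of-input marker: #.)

No

FIRST(h) = { h } and FIRST(b) = { b }.
The FIRST sets are disjoint and neither alternative is nullable — no conflict.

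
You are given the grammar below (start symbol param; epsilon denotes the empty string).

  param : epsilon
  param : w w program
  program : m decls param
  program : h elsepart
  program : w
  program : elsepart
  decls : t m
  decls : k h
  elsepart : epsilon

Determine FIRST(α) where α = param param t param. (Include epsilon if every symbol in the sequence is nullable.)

Add FIRST(param)\{epsilon} = { w }; param is nullable, continue.
Add FIRST(param)\{epsilon} = { w }; param is nullable, continue.
t is a terminal; add {t} and stop.

{ t, w }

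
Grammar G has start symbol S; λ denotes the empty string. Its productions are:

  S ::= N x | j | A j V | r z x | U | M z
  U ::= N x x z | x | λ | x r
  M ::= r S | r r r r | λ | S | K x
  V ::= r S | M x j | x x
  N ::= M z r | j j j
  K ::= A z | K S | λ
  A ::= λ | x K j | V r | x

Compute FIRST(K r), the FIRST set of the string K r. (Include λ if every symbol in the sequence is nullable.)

Add FIRST(K)\{λ} = { j, r, x, z }; K is nullable, continue.
r is a terminal; add {r} and stop.

{ j, r, x, z }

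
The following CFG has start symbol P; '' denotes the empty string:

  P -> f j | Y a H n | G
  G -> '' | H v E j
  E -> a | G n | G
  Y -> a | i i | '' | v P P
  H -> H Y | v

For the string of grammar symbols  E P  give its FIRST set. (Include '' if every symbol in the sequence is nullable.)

{ a, f, i, n, v, '' }

Add FIRST(E)\{''} = { a, n, v }; E is nullable, continue.
Add FIRST(P)\{''} = { a, f, i, v }; P is nullable, continue.
Every symbol is nullable, so include ''.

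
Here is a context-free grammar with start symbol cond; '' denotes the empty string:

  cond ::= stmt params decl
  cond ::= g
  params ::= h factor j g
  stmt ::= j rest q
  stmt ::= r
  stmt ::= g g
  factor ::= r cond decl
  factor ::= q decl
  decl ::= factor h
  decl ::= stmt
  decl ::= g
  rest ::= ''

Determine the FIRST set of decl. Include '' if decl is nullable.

{ g, j, q, r }

From decl ::= factor h: add FIRST(factor) = { q, r }.
From decl ::= stmt: add FIRST(stmt) = { g, j, r }.
decl ::= g contributes {g}.
Union: FIRST(decl) = { g, j, q, r }.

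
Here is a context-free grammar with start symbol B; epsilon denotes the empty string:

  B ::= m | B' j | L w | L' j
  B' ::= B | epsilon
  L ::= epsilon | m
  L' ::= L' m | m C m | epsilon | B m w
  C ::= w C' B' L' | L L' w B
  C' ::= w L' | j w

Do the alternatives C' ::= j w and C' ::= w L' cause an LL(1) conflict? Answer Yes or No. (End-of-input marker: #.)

No

FIRST(j w) = { j } and FIRST(w L') = { w }.
The FIRST sets are disjoint and neither alternative is nullable — no conflict.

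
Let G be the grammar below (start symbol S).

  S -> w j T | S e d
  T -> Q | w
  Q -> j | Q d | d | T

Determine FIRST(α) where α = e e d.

e is a terminal; add {e} and stop.

{ e }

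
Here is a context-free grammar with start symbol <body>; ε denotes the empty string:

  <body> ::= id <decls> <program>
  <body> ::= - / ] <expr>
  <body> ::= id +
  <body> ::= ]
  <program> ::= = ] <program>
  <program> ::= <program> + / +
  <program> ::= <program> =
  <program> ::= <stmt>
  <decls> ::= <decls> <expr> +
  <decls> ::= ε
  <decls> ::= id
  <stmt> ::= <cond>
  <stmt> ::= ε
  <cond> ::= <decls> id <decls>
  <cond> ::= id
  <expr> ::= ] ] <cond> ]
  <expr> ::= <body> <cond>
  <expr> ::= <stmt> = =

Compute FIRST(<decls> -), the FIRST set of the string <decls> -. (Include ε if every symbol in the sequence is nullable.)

{ -, =, ], id }

Add FIRST(<decls>)\{ε} = { -, =, ], id }; <decls> is nullable, continue.
- is a terminal; add {-} and stop.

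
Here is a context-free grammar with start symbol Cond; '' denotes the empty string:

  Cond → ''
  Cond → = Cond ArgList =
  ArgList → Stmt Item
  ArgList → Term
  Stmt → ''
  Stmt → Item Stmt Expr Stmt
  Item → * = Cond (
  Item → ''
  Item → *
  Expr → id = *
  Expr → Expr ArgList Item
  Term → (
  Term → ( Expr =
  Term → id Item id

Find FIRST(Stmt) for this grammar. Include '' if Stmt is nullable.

{ *, id, '' }

Stmt → '' contributes ''.
From Stmt → Item Stmt Expr Stmt: Item, Stmt nullable, take FIRST(Item) ∪ FIRST(Stmt) ∪ FIRST(Expr) = { *, id }.
Union: FIRST(Stmt) = { *, id, '' }.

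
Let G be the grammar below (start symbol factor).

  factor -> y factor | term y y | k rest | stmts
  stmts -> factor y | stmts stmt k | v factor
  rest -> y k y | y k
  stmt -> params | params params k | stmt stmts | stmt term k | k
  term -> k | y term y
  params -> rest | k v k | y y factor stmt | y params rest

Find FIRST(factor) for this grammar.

{ k, v, y }

factor -> y factor contributes {y}.
From factor -> term y y: add FIRST(term) = { k, y }.
factor -> k rest contributes {k}.
From factor -> stmts: add FIRST(stmts) = { k, v, y }.
Union: FIRST(factor) = { k, v, y }.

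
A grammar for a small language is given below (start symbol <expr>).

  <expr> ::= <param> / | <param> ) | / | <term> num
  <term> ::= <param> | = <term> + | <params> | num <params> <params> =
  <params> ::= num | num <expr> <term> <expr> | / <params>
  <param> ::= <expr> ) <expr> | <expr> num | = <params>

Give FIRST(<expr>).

From <expr> ::= <param> /: add FIRST(<param>) = { /, =, num }.
From <expr> ::= <param> ): add FIRST(<param>) = { /, =, num }.
<expr> ::= / contributes {/}.
From <expr> ::= <term> num: add FIRST(<term>) = { /, =, num }.
Union: FIRST(<expr>) = { /, =, num }.

{ /, =, num }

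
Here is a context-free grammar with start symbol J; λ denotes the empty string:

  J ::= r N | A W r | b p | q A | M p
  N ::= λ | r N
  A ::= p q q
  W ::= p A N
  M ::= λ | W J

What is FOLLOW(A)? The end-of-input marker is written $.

In J ::= A W r: add FIRST(W r) = { p }.
In J ::= q A: A is at the end, add FOLLOW(J) = { $, p }.
In W ::= p A N: add FIRST(N)\{λ} = { r }.
  Since N is nullable, also add FOLLOW(W) = { b, p, q, r }.
Union: FOLLOW(A) = { $, b, p, q, r }.

{ $, b, p, q, r }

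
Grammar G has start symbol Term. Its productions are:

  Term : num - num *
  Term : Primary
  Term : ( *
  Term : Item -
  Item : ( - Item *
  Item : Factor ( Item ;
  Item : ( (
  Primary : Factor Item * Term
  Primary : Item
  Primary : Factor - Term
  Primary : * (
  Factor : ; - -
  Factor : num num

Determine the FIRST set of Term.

{ (, *, ;, num }

Term : num - num * contributes {num}.
From Term : Primary: add FIRST(Primary) = { (, *, ;, num }.
Term : ( * contributes {(}.
From Term : Item -: add FIRST(Item) = { (, ;, num }.
Union: FIRST(Term) = { (, *, ;, num }.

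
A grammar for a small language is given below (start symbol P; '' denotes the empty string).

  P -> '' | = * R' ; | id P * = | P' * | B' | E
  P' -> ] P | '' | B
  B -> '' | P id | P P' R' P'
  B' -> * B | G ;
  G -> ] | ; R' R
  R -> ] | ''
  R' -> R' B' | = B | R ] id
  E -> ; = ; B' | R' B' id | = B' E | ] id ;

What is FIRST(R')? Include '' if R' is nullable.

{ =, ] }

From R' -> R' B': add FIRST(R') = { =, ] }.
R' -> = B contributes {=}.
From R' -> R ] id: R nullable, take FIRST(R) ∪ {]} = { ] }.
Union: FIRST(R') = { =, ] }.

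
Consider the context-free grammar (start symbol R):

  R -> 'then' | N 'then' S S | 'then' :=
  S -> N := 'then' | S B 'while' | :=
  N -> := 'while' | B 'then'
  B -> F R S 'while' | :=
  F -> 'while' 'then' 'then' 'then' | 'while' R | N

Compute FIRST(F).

{ 'while', := }

F -> 'while' 'then' 'then' 'then' contributes {'while'}.
F -> 'while' R contributes {'while'}.
From F -> N: add FIRST(N) = { 'while', := }.
Union: FIRST(F) = { 'while', := }.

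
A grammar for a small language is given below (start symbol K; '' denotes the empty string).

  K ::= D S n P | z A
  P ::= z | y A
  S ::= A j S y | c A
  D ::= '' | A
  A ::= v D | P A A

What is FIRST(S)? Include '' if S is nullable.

{ c, v, y, z }

From S ::= A j S y: add FIRST(A) = { v, y, z }.
S ::= c A contributes {c}.
Union: FIRST(S) = { c, v, y, z }.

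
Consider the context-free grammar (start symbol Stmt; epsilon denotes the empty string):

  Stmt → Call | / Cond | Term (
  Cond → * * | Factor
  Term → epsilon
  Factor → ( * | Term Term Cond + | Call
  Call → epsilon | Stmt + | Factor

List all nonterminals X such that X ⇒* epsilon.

{ Call, Cond, Factor, Stmt, Term }

Directly nullable (have an epsilon-production): Term, Call.
Factor → Call with every symbol nullable, so Factor is nullable.
Cond → Factor with every symbol nullable, so Cond is nullable.
Stmt → Call with every symbol nullable, so Stmt is nullable.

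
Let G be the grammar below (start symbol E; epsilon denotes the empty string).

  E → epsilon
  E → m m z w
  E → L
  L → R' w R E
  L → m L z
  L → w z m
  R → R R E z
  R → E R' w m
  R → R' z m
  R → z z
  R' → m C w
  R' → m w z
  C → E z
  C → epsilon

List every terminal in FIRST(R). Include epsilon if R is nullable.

From R → R R E z: add FIRST(R) = { m, w, z }.
From R → E R' w m: E nullable, take FIRST(E) ∪ FIRST(R') = { m, w }.
From R → R' z m: add FIRST(R') = { m }.
R → z z contributes {z}.
Union: FIRST(R) = { m, w, z }.

{ m, w, z }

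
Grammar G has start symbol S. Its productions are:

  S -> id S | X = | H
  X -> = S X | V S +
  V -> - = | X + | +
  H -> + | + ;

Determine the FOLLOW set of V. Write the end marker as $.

{ +, -, =, id }

In X -> V S +: add FIRST(S +) = { +, -, =, id }.
Union: FOLLOW(V) = { +, -, =, id }.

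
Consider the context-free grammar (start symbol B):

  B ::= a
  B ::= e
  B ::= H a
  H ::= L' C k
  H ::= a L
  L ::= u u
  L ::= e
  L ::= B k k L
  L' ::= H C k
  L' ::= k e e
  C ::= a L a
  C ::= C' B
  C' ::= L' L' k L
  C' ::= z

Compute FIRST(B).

B ::= a contributes {a}.
B ::= e contributes {e}.
From B ::= H a: add FIRST(H) = { a, k }.
Union: FIRST(B) = { a, e, k }.

{ a, e, k }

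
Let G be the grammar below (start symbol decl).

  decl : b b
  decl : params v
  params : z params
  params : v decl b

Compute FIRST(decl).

decl : b b contributes {b}.
From decl : params v: add FIRST(params) = { v, z }.
Union: FIRST(decl) = { b, v, z }.

{ b, v, z }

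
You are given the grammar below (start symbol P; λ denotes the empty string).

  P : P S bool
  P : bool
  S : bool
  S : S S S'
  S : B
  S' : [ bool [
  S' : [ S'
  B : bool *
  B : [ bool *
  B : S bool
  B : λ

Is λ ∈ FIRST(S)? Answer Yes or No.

Yes

S : B and each of B is nullable, so S ⇒* λ.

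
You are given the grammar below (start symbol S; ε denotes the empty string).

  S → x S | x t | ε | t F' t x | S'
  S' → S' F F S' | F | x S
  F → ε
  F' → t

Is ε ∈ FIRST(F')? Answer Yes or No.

No

Nullable nonterminals: F, S, S'.
No production of F' has an RHS whose symbols are all nullable, so F' is not nullable.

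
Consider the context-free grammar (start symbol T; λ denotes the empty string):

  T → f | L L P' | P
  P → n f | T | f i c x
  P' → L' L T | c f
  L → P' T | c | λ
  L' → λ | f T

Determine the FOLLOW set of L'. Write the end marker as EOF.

In P' → L' L T: add FIRST(L T) = { c, f, n }.
Union: FOLLOW(L') = { c, f, n }.

{ c, f, n }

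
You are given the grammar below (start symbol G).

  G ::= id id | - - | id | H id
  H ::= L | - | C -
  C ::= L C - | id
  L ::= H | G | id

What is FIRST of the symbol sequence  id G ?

id is a terminal; add {id} and stop.

{ id }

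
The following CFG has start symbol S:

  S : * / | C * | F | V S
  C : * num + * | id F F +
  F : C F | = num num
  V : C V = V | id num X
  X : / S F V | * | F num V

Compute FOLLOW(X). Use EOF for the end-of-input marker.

In V : id num X: X is at the end, add FOLLOW(V) = { *, =, id }.
Union: FOLLOW(X) = { *, =, id }.

{ *, =, id }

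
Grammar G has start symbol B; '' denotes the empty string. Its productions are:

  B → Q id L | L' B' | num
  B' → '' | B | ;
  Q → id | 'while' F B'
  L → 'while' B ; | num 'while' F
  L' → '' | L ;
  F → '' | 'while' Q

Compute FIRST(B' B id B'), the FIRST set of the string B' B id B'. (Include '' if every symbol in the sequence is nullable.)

{ 'while', ;, id, num }

Add FIRST(B')\{''} = { 'while', ;, id, num }; B' is nullable, continue.
Add FIRST(B)\{''} = { 'while', ;, id, num }; B is nullable, continue.
id is a terminal; add {id} and stop.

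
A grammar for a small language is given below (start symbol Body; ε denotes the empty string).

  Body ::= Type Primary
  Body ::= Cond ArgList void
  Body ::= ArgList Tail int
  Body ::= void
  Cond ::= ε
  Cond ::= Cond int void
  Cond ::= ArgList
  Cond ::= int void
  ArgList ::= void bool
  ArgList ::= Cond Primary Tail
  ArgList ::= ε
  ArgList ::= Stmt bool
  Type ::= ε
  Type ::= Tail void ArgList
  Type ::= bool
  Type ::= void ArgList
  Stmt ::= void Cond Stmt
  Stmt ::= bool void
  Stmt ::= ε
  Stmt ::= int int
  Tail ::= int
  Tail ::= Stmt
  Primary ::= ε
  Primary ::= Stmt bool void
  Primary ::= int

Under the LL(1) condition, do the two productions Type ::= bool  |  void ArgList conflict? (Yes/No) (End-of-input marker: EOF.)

No

FIRST(bool) = { bool } and FIRST(void ArgList) = { void }.
The FIRST sets are disjoint and neither alternative is nullable — no conflict.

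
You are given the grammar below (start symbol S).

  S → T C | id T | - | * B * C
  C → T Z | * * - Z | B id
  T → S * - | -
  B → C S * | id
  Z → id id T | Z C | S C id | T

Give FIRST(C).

{ *, -, id }

From C → T Z: add FIRST(T) = { *, -, id }.
C → * * - Z contributes {*}.
From C → B id: add FIRST(B) = { *, -, id }.
Union: FIRST(C) = { *, -, id }.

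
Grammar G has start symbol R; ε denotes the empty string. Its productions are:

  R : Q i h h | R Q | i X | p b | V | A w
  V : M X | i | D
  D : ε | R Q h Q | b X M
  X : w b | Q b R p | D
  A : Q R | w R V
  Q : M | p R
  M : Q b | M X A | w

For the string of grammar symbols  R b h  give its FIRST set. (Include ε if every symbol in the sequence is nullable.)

{ b, i, p, w }

Add FIRST(R)\{ε} = { b, i, p, w }; R is nullable, continue.
b is a terminal; add {b} and stop.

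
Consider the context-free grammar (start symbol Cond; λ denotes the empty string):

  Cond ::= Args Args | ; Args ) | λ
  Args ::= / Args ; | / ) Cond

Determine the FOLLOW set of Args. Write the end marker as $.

In Cond ::= Args Args: add FIRST(Args) = { / }.
In Cond ::= Args Args: Args is at the end, add FOLLOW(Cond) = { $, ), /, ; }.
In Cond ::= ; Args ): add FIRST()) = { ) }.
In Args ::= / Args ;: add FIRST(;) = { ; }.
Union: FOLLOW(Args) = { $, ), /, ; }.

{ $, ), /, ; }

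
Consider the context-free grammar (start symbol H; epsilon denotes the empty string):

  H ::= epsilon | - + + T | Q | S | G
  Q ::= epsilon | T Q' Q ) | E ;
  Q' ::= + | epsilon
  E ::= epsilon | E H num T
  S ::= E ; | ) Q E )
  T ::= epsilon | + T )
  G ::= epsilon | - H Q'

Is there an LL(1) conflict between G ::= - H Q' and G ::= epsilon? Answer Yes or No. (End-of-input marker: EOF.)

No

FIRST(- H Q') = { - } and FIRST(epsilon) = { epsilon }.
The second is nullable but FOLLOW(G) = { EOF, +, num } is disjoint from FIRST of the first.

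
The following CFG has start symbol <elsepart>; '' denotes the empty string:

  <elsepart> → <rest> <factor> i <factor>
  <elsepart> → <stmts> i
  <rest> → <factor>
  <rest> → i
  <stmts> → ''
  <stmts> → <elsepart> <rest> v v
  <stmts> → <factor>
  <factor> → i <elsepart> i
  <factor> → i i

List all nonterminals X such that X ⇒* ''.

Directly nullable (have an ''-production): <stmts>.
No other nonterminal has a production whose RHS symbols are all nullable.

{ <stmts> }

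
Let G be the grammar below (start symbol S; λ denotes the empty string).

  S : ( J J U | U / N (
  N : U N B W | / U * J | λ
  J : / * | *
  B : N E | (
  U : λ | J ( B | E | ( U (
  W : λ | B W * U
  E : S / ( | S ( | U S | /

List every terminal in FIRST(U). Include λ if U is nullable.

{ (, *, /, λ }

U : λ contributes λ.
From U : J ( B: add FIRST(J) = { *, / }.
From U : E: add FIRST(E) = { (, *, / }.
U : ( U ( contributes {(}.
Union: FIRST(U) = { (, *, /, λ }.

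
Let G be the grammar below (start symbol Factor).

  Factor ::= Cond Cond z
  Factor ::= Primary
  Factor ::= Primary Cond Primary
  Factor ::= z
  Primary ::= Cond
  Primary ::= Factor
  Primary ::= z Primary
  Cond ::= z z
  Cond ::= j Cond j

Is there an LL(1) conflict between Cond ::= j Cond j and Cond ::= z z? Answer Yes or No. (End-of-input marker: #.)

No

FIRST(j Cond j) = { j } and FIRST(z z) = { z }.
The FIRST sets are disjoint and neither alternative is nullable — no conflict.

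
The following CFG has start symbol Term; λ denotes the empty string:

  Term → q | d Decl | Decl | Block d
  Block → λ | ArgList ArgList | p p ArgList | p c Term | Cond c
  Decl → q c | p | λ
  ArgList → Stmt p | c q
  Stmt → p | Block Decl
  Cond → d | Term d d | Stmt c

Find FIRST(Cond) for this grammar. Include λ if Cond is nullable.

Cond → d contributes {d}.
From Cond → Term d d: Term nullable, take FIRST(Term) ∪ {d} = { c, d, p, q }.
From Cond → Stmt c: Stmt nullable, take FIRST(Stmt) ∪ {c} = { c, d, p, q }.
Union: FIRST(Cond) = { c, d, p, q }.

{ c, d, p, q }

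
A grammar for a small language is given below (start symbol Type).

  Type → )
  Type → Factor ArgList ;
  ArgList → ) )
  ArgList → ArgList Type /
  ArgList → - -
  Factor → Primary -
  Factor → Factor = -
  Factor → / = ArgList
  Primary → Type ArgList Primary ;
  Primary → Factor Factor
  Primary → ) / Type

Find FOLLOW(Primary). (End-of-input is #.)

In Factor → Primary -: add FIRST(-) = { - }.
In Primary → Type ArgList Primary ;: add FIRST(;) = { ; }.
Union: FOLLOW(Primary) = { -, ; }.

{ -, ; }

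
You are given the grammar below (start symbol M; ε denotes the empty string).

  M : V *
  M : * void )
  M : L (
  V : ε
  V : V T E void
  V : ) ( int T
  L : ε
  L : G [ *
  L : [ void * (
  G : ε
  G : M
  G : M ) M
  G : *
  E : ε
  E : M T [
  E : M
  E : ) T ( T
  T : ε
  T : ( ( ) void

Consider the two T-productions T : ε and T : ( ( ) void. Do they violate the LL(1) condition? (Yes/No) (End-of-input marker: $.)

Yes

FIRST(ε) = { ε } and FIRST(( ( ) void) = { ( }.
The first alternative is nullable and FOLLOW(T) = { (, ), *, [, void } shares ( with FIRST of the second — conflict.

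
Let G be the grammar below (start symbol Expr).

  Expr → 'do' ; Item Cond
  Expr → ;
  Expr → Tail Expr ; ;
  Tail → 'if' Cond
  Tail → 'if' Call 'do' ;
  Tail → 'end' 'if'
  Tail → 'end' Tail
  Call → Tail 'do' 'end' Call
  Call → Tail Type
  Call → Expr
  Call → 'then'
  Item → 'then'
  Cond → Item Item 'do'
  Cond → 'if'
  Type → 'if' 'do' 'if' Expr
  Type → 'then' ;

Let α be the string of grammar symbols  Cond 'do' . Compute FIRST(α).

Add FIRST(Cond) = { 'if', 'then' }; Cond is not nullable, stop.

{ 'if', 'then' }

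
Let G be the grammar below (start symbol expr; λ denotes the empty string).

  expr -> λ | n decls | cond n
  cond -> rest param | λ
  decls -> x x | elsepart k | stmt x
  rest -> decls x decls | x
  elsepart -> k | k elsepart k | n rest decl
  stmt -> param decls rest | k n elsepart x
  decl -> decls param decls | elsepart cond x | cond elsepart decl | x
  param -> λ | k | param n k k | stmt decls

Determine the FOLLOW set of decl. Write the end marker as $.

In elsepart -> n rest decl: decl is at the end, add FOLLOW(elsepart) = { k, n, x }.
In decl -> cond elsepart decl: decl is at the end, add FOLLOW(decl) = { k, n, x }.
Union: FOLLOW(decl) = { k, n, x }.

{ k, n, x }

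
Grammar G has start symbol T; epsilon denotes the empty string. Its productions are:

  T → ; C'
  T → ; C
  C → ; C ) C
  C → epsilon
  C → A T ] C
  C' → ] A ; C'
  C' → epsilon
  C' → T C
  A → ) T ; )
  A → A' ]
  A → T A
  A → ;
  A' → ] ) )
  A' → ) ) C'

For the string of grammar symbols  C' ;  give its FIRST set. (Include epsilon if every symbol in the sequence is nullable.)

Add FIRST(C')\{epsilon} = { ;, ] }; C' is nullable, continue.
; is a terminal; add {;} and stop.

{ ;, ] }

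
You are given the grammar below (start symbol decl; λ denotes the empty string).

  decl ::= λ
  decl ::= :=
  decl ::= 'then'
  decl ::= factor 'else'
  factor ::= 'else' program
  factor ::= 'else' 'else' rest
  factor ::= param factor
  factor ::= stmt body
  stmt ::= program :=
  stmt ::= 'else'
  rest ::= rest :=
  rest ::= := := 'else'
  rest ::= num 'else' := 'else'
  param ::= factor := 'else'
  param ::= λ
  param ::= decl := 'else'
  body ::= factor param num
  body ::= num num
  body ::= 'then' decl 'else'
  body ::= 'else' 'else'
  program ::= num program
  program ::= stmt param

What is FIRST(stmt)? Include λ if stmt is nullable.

From stmt ::= program :=: add FIRST(program) = { 'else', num }.
stmt ::= 'else' contributes {'else'}.
Union: FIRST(stmt) = { 'else', num }.

{ 'else', num }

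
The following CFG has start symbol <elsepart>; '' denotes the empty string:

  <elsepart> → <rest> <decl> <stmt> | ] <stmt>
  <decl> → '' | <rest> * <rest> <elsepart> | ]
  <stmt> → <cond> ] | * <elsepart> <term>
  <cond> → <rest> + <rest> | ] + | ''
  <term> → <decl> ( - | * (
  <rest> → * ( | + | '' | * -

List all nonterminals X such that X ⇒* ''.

{ <cond>, <decl>, <rest> }

Directly nullable (have an ''-production): <decl>, <cond>, <rest>.
No other nonterminal has a production whose RHS symbols are all nullable.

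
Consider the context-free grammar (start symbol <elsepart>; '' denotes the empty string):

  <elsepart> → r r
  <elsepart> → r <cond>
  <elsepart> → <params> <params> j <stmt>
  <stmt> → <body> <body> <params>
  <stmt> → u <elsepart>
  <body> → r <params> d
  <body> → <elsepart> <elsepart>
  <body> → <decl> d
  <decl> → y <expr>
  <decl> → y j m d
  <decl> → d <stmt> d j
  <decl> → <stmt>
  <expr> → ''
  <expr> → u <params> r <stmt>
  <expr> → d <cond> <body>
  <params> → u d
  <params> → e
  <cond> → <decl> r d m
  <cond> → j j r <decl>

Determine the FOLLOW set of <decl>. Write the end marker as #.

In <body> → <decl> d: add FIRST(d) = { d }.
In <cond> → <decl> r d m: add FIRST(r d m) = { r }.
In <cond> → j j r <decl>: <decl> is at the end, add FOLLOW(<cond>) = { #, d, e, r, u, y }.
Union: FOLLOW(<decl>) = { #, d, e, r, u, y }.

{ #, d, e, r, u, y }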